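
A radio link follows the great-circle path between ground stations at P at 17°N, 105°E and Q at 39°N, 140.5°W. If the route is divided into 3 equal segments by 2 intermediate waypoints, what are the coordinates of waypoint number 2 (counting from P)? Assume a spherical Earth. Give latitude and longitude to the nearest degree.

Write both endpoints as unit vectors p₁, p₂ with components (cos φ cos λ, cos φ sin λ, sin φ).
The central angle between the endpoints is δ = arccos(p₁·p₂) ≈ 1.695 rad (97.1°).
Interpolate at f = 2/3 with slerp weights a = sin((1−f)δ)/sin δ ≈ 0.540, b = sin(fδ)/sin δ ≈ 0.912.
p = a·p₁ + b·p₂ ≈ (-0.680, 0.048, 0.731); φ = arcsin(p_z) ≈ 47.01°, λ = atan2(p_y, p_x) ≈ 175.97°.

≈ 47°N, 176°E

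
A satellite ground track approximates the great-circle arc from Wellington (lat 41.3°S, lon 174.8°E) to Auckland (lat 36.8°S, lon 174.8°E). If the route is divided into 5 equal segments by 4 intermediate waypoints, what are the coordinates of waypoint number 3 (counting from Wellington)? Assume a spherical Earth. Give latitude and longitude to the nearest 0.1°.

≈ lat 38.6°S, lon 174.8°E

Convert each endpoint to a unit vector on the sphere (x = cos φ cos λ, y = cos φ sin λ, z = sin φ).
The central angle between the endpoints is δ = arccos(p₁·p₂) ≈ 0.079 rad (4.5°).
Interpolate at f = 3/5 with slerp weights a = sin((1−f)δ)/sin δ ≈ 0.400, b = sin(fδ)/sin δ ≈ 0.600.
p = a·p₁ + b·p₂ ≈ (-0.778, 0.071, -0.624); φ = arcsin(p_z) ≈ -38.60°, λ = atan2(p_y, p_x) ≈ 174.80°.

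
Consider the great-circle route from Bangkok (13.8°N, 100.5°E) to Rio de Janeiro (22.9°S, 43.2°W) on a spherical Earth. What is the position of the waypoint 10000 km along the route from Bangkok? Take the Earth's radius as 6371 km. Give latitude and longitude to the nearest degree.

≈ (20°S, 16°E)

Convert each endpoint to a unit vector on the sphere (x = cos φ cos λ, y = cos φ sin λ, z = sin φ).
The central angle between the endpoints is δ = arccos(p₁·p₂) ≈ 2.521 rad (144.5°). The total great-circle distance is δ·R ≈ 2.521 × 6371 ≈ 16064 km, so the target fraction is f = 10000/16064 ≈ 0.623.
Interpolate at f ≈ 0.623 with slerp weights a = sin((1−f)δ)/sin δ ≈ 1.402, b = sin(fδ)/sin δ ≈ 1.721.
p = a·p₁ + b·p₂ ≈ (0.907, 0.253, -0.335); φ = arcsin(p_z) ≈ -19.59°, λ = atan2(p_y, p_x) ≈ 15.59°.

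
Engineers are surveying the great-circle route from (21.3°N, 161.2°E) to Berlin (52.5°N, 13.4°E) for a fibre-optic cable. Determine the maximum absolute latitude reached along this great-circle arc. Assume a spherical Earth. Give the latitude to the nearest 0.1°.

≈ 72.1°N

The great circle lies in the plane with unit normal n̂ = (p₁ × p₂)/|p₁ × p₂|.
Here n̂_z ≈ -0.308; the vertex latitude is φ_max = arccos|n̂_z| ≈ 72.1°.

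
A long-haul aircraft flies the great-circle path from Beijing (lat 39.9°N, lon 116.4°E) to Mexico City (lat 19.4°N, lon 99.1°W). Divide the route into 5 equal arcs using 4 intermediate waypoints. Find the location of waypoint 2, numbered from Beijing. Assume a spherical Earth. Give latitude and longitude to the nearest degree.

The haversine formula gives a central angle δ ≈ 1.956 rad (112.1°) between the endpoints.
Interpolate at f = 2/5 with slerp weights a = sin((1−f)δ)/sin δ ≈ 0.995, b = sin(fδ)/sin δ ≈ 0.761.
p = a·p₁ + b·p₂ ≈ (-0.453, -0.025, 0.891); φ = arcsin(p_z) ≈ 63.02°, λ = atan2(p_y, p_x) ≈ -176.87°.

≈ lat 63°N, lon 177°W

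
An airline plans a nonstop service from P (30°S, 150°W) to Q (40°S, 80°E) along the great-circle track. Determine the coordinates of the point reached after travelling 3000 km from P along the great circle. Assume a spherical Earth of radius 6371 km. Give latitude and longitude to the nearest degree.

≈ (50°S, 174°W)

Convert each endpoint to a unit vector on the sphere (x = cos φ cos λ, y = cos φ sin λ, z = sin φ).
The central angle between the endpoints is δ = arccos(p₁·p₂) ≈ 1.676 rad (96.0°). The total great-circle distance is δ·R ≈ 1.676 × 6371 ≈ 10678 km, so the target fraction is f = 3000/10678 ≈ 0.281.
Interpolate at f ≈ 0.281 with slerp weights a = sin((1−f)δ)/sin δ ≈ 0.939, b = sin(fδ)/sin δ ≈ 0.456.
p = a·p₁ + b·p₂ ≈ (-0.644, -0.062, -0.763); φ = arcsin(p_z) ≈ -49.71°, λ = atan2(p_y, p_x) ≈ -174.46°.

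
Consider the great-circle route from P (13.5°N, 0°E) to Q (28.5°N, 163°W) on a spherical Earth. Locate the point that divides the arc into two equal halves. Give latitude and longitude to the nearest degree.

From cos δ = sin φ₁ sin φ₂ + cos φ₁ cos φ₂ cos Δλ, the central angle is δ ≈ 2.354 rad (134.9°).
Interpolate at f = 1/2 with slerp weights a = sin((1−f)δ)/sin δ ≈ 1.304, b = sin(fδ)/sin δ ≈ 1.304.
p = a·p₁ + b·p₂ ≈ (0.172, -0.335, 0.926); φ = arcsin(p_z) ≈ 67.88°, λ = atan2(p_y, p_x) ≈ -62.82°.

≈ (68°N, 63°W)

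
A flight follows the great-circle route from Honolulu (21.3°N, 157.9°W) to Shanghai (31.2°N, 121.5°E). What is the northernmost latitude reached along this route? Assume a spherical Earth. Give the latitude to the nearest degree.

The great circle lies in the plane with unit normal n̂ = (p₁ × p₂)/|p₁ × p₂|.
Here n̂_z ≈ -0.829; the vertex latitude is φ_max = arccos|n̂_z| ≈ 34.0°.

≈ 34°N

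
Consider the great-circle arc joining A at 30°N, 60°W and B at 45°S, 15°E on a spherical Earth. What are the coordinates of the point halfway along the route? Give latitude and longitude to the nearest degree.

≈ 9°S, 27°W

From cos δ = sin φ₁ sin φ₂ + cos φ₁ cos φ₂ cos Δλ, the central angle is δ ≈ 1.767 rad (101.2°).
Interpolate at f = 1/2 with slerp weights a = sin((1−f)δ)/sin δ ≈ 0.788, b = sin(fδ)/sin δ ≈ 0.788.
p = a·p₁ + b·p₂ ≈ (0.880, -0.447, -0.163); φ = arcsin(p_z) ≈ -9.39°, λ = atan2(p_y, p_x) ≈ -26.93°.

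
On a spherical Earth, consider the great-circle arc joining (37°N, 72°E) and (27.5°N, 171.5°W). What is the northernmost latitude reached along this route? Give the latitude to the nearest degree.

≈ 51°N

The great circle lies in the plane with unit normal n̂ = (p₁ × p₂)/|p₁ × p₂|.
Here n̂_z ≈ +0.634; the vertex latitude is φ_max = arccos|n̂_z| ≈ 50.6°.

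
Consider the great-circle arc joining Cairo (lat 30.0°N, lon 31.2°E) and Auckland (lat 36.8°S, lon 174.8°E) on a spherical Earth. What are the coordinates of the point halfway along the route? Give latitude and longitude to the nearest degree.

≈ lat 11°S, lon 96°E

Write both endpoints as unit vectors p₁, p₂ with components (cos φ cos λ, cos φ sin λ, sin φ).
The central angle between the endpoints is δ = arccos(p₁·p₂) ≈ 2.602 rad (149.1°).
Interpolate at f = 1/2 with slerp weights a = sin((1−f)δ)/sin δ ≈ 1.874, b = sin(fδ)/sin δ ≈ 1.874.
p = a·p₁ + b·p₂ ≈ (-0.106, 0.977, -0.186); φ = arcsin(p_z) ≈ -10.70°, λ = atan2(p_y, p_x) ≈ 96.21°.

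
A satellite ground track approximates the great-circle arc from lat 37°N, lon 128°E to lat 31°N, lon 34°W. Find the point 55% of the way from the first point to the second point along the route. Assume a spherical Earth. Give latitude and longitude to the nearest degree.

≈ lat 74°N, lon 14°E

Convert each endpoint to a unit vector on the sphere (x = cos φ cos λ, y = cos φ sin λ, z = sin φ).
The central angle between the endpoints is δ = arccos(p₁·p₂) ≈ 1.919 rad (109.9°).
Interpolate at f = 0.55 with slerp weights a = sin((1−f)δ)/sin δ ≈ 0.809, b = sin(fδ)/sin δ ≈ 0.926.
p = a·p₁ + b·p₂ ≈ (0.260, 0.065, 0.963); φ = arcsin(p_z) ≈ 74.44°, λ = atan2(p_y, p_x) ≈ 14.07°.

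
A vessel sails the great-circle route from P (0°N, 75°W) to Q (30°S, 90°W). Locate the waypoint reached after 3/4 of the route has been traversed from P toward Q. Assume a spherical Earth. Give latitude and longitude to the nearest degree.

Convert each endpoint to a unit vector on the sphere (x = cos φ cos λ, y = cos φ sin λ, z = sin φ).
The central angle between the endpoints is δ = arccos(p₁·p₂) ≈ 0.580 rad (33.2°).
Interpolate at f = 3/4 with slerp weights a = sin((1−f)δ)/sin δ ≈ 0.264, b = sin(fδ)/sin δ ≈ 0.769.
p = a·p₁ + b·p₂ ≈ (0.068, -0.921, -0.384); φ = arcsin(p_z) ≈ -22.61°, λ = atan2(p_y, p_x) ≈ -85.76°.

≈ (23°S, 86°W)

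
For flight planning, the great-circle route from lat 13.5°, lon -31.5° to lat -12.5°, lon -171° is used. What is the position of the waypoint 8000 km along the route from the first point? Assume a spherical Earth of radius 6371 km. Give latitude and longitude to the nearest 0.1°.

The haversine formula gives a central angle δ ≈ 2.453 rad (140.6°) between the endpoints. The total great-circle distance is δ·R ≈ 2.453 × 6371 ≈ 15631 km, so the target fraction is f = 8000/15631 ≈ 0.512.
Interpolate at f ≈ 0.512 with slerp weights a = sin((1−f)δ)/sin δ ≈ 1.466, b = sin(fδ)/sin δ ≈ 1.497.
p = a·p₁ + b·p₂ ≈ (-0.228, -0.974, 0.018); φ = arcsin(p_z) ≈ 1.05°, λ = atan2(p_y, p_x) ≈ -103.18°.

≈ lat 1.0°, lon -103.2°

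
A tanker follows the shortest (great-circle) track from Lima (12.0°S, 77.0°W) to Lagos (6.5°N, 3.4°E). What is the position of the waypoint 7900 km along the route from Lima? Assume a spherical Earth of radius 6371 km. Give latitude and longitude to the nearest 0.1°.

Write both endpoints as unit vectors p₁, p₂ with components (cos φ cos λ, cos φ sin λ, sin φ).
The central angle between the endpoints is δ = arccos(p₁·p₂) ≈ 1.432 rad (82.0°). The total great-circle distance is δ·R ≈ 1.432 × 6371 ≈ 9122 km, so the target fraction is f = 7900/9122 ≈ 0.866.
Interpolate at f ≈ 0.866 with slerp weights a = sin((1−f)δ)/sin δ ≈ 0.192, b = sin(fδ)/sin δ ≈ 0.955.
p = a·p₁ + b·p₂ ≈ (0.990, -0.127, 0.068); φ = arcsin(p_z) ≈ 3.90°, λ = atan2(p_y, p_x) ≈ -7.32°.

≈ (3.9°N, 7.3°W)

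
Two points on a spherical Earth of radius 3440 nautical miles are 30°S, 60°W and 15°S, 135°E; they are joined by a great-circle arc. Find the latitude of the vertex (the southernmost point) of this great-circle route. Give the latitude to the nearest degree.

The great circle lies in the plane with unit normal n̂ = (p₁ × p₂)/|p₁ × p₂|.
Here n̂_z ≈ -0.295; the vertex latitude is φ_max = arccos|n̂_z| ≈ 72.9°.
Check via Clairaut: cos φ_max = |cos φ₁| · sin C = cos(30.0°)·sin(160.1°) ≈ 0.295, again giving ≈ 72.9°.

≈ 73°S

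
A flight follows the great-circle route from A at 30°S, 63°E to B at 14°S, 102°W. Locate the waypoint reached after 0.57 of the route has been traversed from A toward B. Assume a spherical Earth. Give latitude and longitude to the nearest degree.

≈ 65°S, 63°W

Convert each endpoint to a unit vector on the sphere (x = cos φ cos λ, y = cos φ sin λ, z = sin φ).
The central angle between the endpoints is δ = arccos(p₁·p₂) ≈ 2.333 rad (133.7°).
Interpolate at f = 0.57 with slerp weights a = sin((1−f)δ)/sin δ ≈ 1.166, b = sin(fδ)/sin δ ≈ 1.343.
p = a·p₁ + b·p₂ ≈ (0.188, -0.375, -0.908); φ = arcsin(p_z) ≈ -65.22°, λ = atan2(p_y, p_x) ≈ -63.42°.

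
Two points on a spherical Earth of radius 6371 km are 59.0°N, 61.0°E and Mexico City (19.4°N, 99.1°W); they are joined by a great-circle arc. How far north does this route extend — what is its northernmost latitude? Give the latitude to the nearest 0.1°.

The great circle lies in the plane with unit normal n̂ = (p₁ × p₂)/|p₁ × p₂|.
Here n̂_z ≈ -0.168; the vertex latitude is φ_max = arccos|n̂_z| ≈ 80.3°.
Check via Clairaut: cos φ_max = |cos φ₁| · sin C = cos(59.0°)·sin(19.0°) ≈ 0.168, again giving ≈ 80.3°.

≈ 80.3°N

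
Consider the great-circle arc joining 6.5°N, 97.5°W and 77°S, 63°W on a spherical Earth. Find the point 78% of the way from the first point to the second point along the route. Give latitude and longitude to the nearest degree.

The haversine formula gives a central angle δ ≈ 1.497 rad (85.8°) between the endpoints.
Interpolate at f = 0.78 with slerp weights a = sin((1−f)δ)/sin δ ≈ 0.324, b = sin(fδ)/sin δ ≈ 0.922.
p = a·p₁ + b·p₂ ≈ (0.052, -0.504, -0.862); φ = arcsin(p_z) ≈ -59.54°, λ = atan2(p_y, p_x) ≈ -84.10°.

≈ 60°S, 84°W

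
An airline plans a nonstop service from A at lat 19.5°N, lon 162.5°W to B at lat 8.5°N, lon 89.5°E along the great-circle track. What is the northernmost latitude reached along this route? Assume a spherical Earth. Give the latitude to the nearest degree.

The great circle lies in the plane with unit normal n̂ = (p₁ × p₂)/|p₁ × p₂|.
Here n̂_z ≈ -0.913; the vertex latitude is φ_max = arccos|n̂_z| ≈ 24.1°.
Check via Clairaut: cos φ_max = |cos φ₁| · sin C = cos(19.5°)·sin(75.6°) ≈ 0.913, again giving ≈ 24.1°.

≈ 24°N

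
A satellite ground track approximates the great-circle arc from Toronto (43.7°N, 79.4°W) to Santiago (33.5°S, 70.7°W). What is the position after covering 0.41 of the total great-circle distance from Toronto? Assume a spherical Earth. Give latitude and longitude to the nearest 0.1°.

Convert each endpoint to a unit vector on the sphere (x = cos φ cos λ, y = cos φ sin λ, z = sin φ).
The central angle between the endpoints is δ = arccos(p₁·p₂) ≈ 1.355 rad (77.6°).
Interpolate at f = 0.41 with slerp weights a = sin((1−f)δ)/sin δ ≈ 0.734, b = sin(fδ)/sin δ ≈ 0.540.
p = a·p₁ + b·p₂ ≈ (0.246, -0.946, 0.209); φ = arcsin(p_z) ≈ 12.07°, λ = atan2(p_y, p_x) ≈ -75.41°.

≈ 12.1°N, 75.4°W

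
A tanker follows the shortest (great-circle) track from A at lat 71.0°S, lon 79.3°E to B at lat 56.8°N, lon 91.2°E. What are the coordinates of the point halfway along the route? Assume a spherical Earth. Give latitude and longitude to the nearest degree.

Convert each endpoint to a unit vector on the sphere (x = cos φ cos λ, y = cos φ sin λ, z = sin φ).
The central angle between the endpoints is δ = arccos(p₁·p₂) ≈ 2.235 rad (128.1°).
Interpolate at f = 1/2 with slerp weights a = sin((1−f)δ)/sin δ ≈ 1.142, b = sin(fδ)/sin δ ≈ 1.142.
p = a·p₁ + b·p₂ ≈ (0.056, 0.991, -0.124); φ = arcsin(p_z) ≈ -7.14°, λ = atan2(p_y, p_x) ≈ 86.77°.

≈ lat 7°S, lon 87°E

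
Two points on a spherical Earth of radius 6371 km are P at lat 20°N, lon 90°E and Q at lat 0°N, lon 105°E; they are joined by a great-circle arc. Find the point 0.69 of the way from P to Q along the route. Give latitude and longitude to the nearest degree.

Write both endpoints as unit vectors p₁, p₂ with components (cos φ cos λ, cos φ sin λ, sin φ).
The central angle between the endpoints is δ = arccos(p₁·p₂) ≈ 0.433 rad (24.8°).
Interpolate at f = 0.69 with slerp weights a = sin((1−f)δ)/sin δ ≈ 0.319, b = sin(fδ)/sin δ ≈ 0.702.
p = a·p₁ + b·p₂ ≈ (-0.182, 0.977, 0.109); φ = arcsin(p_z) ≈ 6.26°, λ = atan2(p_y, p_x) ≈ 100.52°.

≈ lat 6°N, lon 101°E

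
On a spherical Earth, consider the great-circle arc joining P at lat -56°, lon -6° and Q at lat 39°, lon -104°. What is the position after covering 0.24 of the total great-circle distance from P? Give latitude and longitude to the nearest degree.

Convert each endpoint to a unit vector on the sphere (x = cos φ cos λ, y = cos φ sin λ, z = sin φ).
The central angle between the endpoints is δ = arccos(p₁·p₂) ≈ 2.192 rad (125.6°).
Interpolate at f = 0.24 with slerp weights a = sin((1−f)δ)/sin δ ≈ 1.224, b = sin(fδ)/sin δ ≈ 0.618.
p = a·p₁ + b·p₂ ≈ (0.565, -0.537, -0.626); φ = arcsin(p_z) ≈ -38.78°, λ = atan2(p_y, p_x) ≈ -43.57°.

≈ lat -39°, lon -44°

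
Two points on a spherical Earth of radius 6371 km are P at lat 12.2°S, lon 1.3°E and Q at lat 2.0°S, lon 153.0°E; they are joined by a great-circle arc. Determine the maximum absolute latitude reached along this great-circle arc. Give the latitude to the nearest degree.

≈ 28°S

The great circle lies in the plane with unit normal n̂ = (p₁ × p₂)/|p₁ × p₂|.
Here n̂_z ≈ +0.886; the vertex latitude is φ_max = arccos|n̂_z| ≈ 27.6°.
Check via Clairaut: cos φ_max = |cos φ₁| · sin C = cos(12.2°)·sin(114.9°) ≈ 0.886, again giving ≈ 27.6°.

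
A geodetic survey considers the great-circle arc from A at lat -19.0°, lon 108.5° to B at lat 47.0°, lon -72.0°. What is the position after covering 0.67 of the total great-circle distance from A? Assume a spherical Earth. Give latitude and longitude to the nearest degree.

The haversine formula gives a central angle δ ≈ 2.653 rad (152.0°) between the endpoints.
Interpolate at f = 0.67 with slerp weights a = sin((1−f)δ)/sin δ ≈ 1.635, b = sin(fδ)/sin δ ≈ 2.085.
p = a·p₁ + b·p₂ ≈ (-0.051, 0.114, 0.992); φ = arcsin(p_z) ≈ 82.80°, λ = atan2(p_y, p_x) ≈ 114.18°.

≈ lat 83°, lon 114°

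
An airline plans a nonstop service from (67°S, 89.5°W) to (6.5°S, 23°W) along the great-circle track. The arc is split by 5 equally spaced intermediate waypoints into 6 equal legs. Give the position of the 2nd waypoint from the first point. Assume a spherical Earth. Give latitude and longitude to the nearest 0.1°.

≈ (51.2°S, 50.0°W)

Write both endpoints as unit vectors p₁, p₂ with components (cos φ cos λ, cos φ sin λ, sin φ).
The central angle between the endpoints is δ = arccos(p₁·p₂) ≈ 1.309 rad (75.0°).
Interpolate at f = 2/6 with slerp weights a = sin((1−f)δ)/sin δ ≈ 0.793, b = sin(fδ)/sin δ ≈ 0.437.
p = a·p₁ + b·p₂ ≈ (0.403, -0.480, -0.780); φ = arcsin(p_z) ≈ -51.22°, λ = atan2(p_y, p_x) ≈ -49.98°.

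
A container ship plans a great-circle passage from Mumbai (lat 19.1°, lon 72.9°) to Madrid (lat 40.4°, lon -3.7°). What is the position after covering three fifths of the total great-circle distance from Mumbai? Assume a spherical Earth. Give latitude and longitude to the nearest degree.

≈ lat 38°, lon 31°

Write both endpoints as unit vectors p₁, p₂ with components (cos φ cos λ, cos φ sin λ, sin φ).
The central angle between the endpoints is δ = arccos(p₁·p₂) ≈ 1.182 rad (67.7°).
Interpolate at f = 3/5 with slerp weights a = sin((1−f)δ)/sin δ ≈ 0.492, b = sin(fδ)/sin δ ≈ 0.704.
p = a·p₁ + b·p₂ ≈ (0.672, 0.410, 0.617); φ = arcsin(p_z) ≈ 38.11°, λ = atan2(p_y, p_x) ≈ 31.40°.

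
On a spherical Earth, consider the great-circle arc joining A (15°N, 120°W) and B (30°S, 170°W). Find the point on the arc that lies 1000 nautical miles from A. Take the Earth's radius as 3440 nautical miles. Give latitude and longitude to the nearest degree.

≈ (3°N, 132°W)

Write both endpoints as unit vectors p₁, p₂ with components (cos φ cos λ, cos φ sin λ, sin φ).
The central angle between the endpoints is δ = arccos(p₁·p₂) ≈ 1.150 rad (65.9°). The total great-circle distance is δ·R ≈ 1.150 × 3440 ≈ 3957 nmi, so the target fraction is f = 1000/3957 ≈ 0.253.
Interpolate at f ≈ 0.253 with slerp weights a = sin((1−f)δ)/sin δ ≈ 0.830, b = sin(fδ)/sin δ ≈ 0.314.
p = a·p₁ + b·p₂ ≈ (-0.669, -0.741, 0.058); φ = arcsin(p_z) ≈ 3.31°, λ = atan2(p_y, p_x) ≈ -132.04°.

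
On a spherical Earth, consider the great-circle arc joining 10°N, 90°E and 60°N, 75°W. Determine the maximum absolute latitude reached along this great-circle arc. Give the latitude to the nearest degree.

≈ 82°N

The great circle lies in the plane with unit normal n̂ = (p₁ × p₂)/|p₁ × p₂|.
Here n̂_z ≈ -0.135; the vertex latitude is φ_max = arccos|n̂_z| ≈ 82.3°.
Check via Clairaut: cos φ_max = |cos φ₁| · sin C = cos(10.0°)·sin(7.9°) ≈ 0.135, again giving ≈ 82.3°.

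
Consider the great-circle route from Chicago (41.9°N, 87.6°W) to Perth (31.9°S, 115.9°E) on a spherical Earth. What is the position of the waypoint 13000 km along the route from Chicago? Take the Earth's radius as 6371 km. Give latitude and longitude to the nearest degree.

Convert each endpoint to a unit vector on the sphere (x = cos φ cos λ, y = cos φ sin λ, z = sin φ).
The central angle between the endpoints is δ = arccos(p₁·p₂) ≈ 2.772 rad (158.8°). The total great-circle distance is δ·R ≈ 2.772 × 6371 ≈ 17659 km, so the target fraction is f = 13000/17659 ≈ 0.736.
Interpolate at f ≈ 0.736 with slerp weights a = sin((1−f)δ)/sin δ ≈ 1.848, b = sin(fδ)/sin δ ≈ 2.467.
p = a·p₁ + b·p₂ ≈ (-0.857, 0.510, -0.070); φ = arcsin(p_z) ≈ -4.00°, λ = atan2(p_y, p_x) ≈ 149.25°.

≈ 4°S, 149°E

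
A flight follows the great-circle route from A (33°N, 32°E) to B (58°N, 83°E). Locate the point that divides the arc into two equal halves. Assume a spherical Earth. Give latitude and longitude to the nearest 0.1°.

≈ (48.3°N, 51.4°E)

Convert each endpoint to a unit vector on the sphere (x = cos φ cos λ, y = cos φ sin λ, z = sin φ).
The central angle between the endpoints is δ = arccos(p₁·p₂) ≈ 0.735 rad (42.1°).
Interpolate at f = 1/2 with slerp weights a = sin((1−f)δ)/sin δ ≈ 0.536, b = sin(fδ)/sin δ ≈ 0.536.
p = a·p₁ + b·p₂ ≈ (0.416, 0.520, 0.746); φ = arcsin(p_z) ≈ 48.26°, λ = atan2(p_y, p_x) ≈ 51.36°.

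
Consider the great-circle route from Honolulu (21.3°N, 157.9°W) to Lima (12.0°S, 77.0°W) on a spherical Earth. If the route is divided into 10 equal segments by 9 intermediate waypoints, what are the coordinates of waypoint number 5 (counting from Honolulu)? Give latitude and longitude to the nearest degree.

≈ 6°N, 116°W

From cos δ = sin φ₁ sin φ₂ + cos φ₁ cos φ₂ cos Δλ, the central angle is δ ≈ 1.502 rad (86.1°).
Interpolate at f = 5/10 with slerp weights a = sin((1−f)δ)/sin δ ≈ 0.684, b = sin(fδ)/sin δ ≈ 0.684.
p = a·p₁ + b·p₂ ≈ (-0.440, -0.892, 0.106); φ = arcsin(p_z) ≈ 6.10°, λ = atan2(p_y, p_x) ≈ -116.26°.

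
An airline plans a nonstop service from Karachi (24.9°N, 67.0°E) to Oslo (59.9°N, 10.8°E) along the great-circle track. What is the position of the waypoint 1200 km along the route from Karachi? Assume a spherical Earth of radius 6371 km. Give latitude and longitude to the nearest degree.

≈ 34°N, 60°E

From cos δ = sin φ₁ sin φ₂ + cos φ₁ cos φ₂ cos Δλ, the central angle is δ ≈ 0.905 rad (51.9°). The total great-circle distance is δ·R ≈ 0.905 × 6371 ≈ 5769 km, so the target fraction is f = 1200/5769 ≈ 0.208.
Interpolate at f ≈ 0.208 with slerp weights a = sin((1−f)δ)/sin δ ≈ 0.835, b = sin(fδ)/sin δ ≈ 0.238.
p = a·p₁ + b·p₂ ≈ (0.413, 0.720, 0.558); φ = arcsin(p_z) ≈ 33.89°, λ = atan2(p_y, p_x) ≈ 60.14°.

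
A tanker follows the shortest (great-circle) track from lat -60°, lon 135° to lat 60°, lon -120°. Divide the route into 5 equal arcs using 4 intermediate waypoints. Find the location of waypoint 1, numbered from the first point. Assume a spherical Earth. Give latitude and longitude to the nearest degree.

≈ lat -39°, lon 166°

The haversine formula gives a central angle δ ≈ 2.523 rad (144.6°) between the endpoints.
Interpolate at f = 1/5 with slerp weights a = sin((1−f)δ)/sin δ ≈ 1.555, b = sin(fδ)/sin δ ≈ 0.834.
p = a·p₁ + b·p₂ ≈ (-0.758, 0.189, -0.624); φ = arcsin(p_z) ≈ -38.63°, λ = atan2(p_y, p_x) ≈ 166.03°.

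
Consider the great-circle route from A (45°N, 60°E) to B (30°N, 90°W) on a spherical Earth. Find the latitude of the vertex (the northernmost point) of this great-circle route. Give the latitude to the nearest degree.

≈ 72°N

The great circle lies in the plane with unit normal n̂ = (p₁ × p₂)/|p₁ × p₂|.
Here n̂_z ≈ -0.311; the vertex latitude is φ_max = arccos|n̂_z| ≈ 71.9°.
Check via Clairaut: cos φ_max = |cos φ₁| · sin C = cos(45.0°)·sin(26.1°) ≈ 0.311, again giving ≈ 71.9°.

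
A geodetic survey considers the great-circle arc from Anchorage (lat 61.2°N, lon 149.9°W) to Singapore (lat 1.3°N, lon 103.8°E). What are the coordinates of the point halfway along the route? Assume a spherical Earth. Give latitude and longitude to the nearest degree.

≈ lat 43°N, lon 132°E

Write both endpoints as unit vectors p₁, p₂ with components (cos φ cos λ, cos φ sin λ, sin φ).
The central angle between the endpoints is δ = arccos(p₁·p₂) ≈ 1.686 rad (96.6°).
Interpolate at f = 1/2 with slerp weights a = sin((1−f)δ)/sin δ ≈ 0.752, b = sin(fδ)/sin δ ≈ 0.752.
p = a·p₁ + b·p₂ ≈ (-0.493, 0.548, 0.676); φ = arcsin(p_z) ≈ 42.52°, λ = atan2(p_y, p_x) ≈ 131.94°.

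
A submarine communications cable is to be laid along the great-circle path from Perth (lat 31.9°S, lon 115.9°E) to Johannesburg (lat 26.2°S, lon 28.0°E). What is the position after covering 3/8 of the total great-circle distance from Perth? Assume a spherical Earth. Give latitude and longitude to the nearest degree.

Convert each endpoint to a unit vector on the sphere (x = cos φ cos λ, y = cos φ sin λ, z = sin φ).
The central angle between the endpoints is δ = arccos(p₁·p₂) ≈ 1.307 rad (74.9°).
Interpolate at f = 3/8 with slerp weights a = sin((1−f)δ)/sin δ ≈ 0.755, b = sin(fδ)/sin δ ≈ 0.488.
p = a·p₁ + b·p₂ ≈ (0.106, 0.782, -0.614); φ = arcsin(p_z) ≈ -37.89°, λ = atan2(p_y, p_x) ≈ 82.26°.

≈ lat 38°S, lon 82°E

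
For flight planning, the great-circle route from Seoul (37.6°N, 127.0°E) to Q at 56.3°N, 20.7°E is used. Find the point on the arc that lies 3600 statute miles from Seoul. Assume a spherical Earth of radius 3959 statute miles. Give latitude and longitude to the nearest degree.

≈ 62°N, 49°E

The haversine formula gives a central angle δ ≈ 1.176 rad (67.4°) between the endpoints. The total great-circle distance is δ·R ≈ 1.176 × 3959 ≈ 4657 mi, so the target fraction is f = 3600/4657 ≈ 0.773.
Interpolate at f ≈ 0.773 with slerp weights a = sin((1−f)δ)/sin δ ≈ 0.286, b = sin(fδ)/sin δ ≈ 0.855.
p = a·p₁ + b·p₂ ≈ (0.307, 0.349, 0.885); φ = arcsin(p_z) ≈ 62.31°, λ = atan2(p_y, p_x) ≈ 48.60°.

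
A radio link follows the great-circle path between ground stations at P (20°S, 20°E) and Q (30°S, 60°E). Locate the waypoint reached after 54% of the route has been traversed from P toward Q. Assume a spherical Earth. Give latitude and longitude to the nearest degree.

≈ (27°S, 41°E)

From cos δ = sin φ₁ sin φ₂ + cos φ₁ cos φ₂ cos Δλ, the central angle is δ ≈ 0.653 rad (37.4°).
Interpolate at f = 0.54 with slerp weights a = sin((1−f)δ)/sin δ ≈ 0.487, b = sin(fδ)/sin δ ≈ 0.568.
p = a·p₁ + b·p₂ ≈ (0.676, 0.583, -0.451); φ = arcsin(p_z) ≈ -26.79°, λ = atan2(p_y, p_x) ≈ 40.76°.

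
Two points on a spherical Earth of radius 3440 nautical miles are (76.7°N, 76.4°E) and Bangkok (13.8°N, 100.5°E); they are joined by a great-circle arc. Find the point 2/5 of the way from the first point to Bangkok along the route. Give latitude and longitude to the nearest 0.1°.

≈ (52.0°N, 94.4°E)

Write both endpoints as unit vectors p₁, p₂ with components (cos φ cos λ, cos φ sin λ, sin φ).
The central angle between the endpoints is δ = arccos(p₁·p₂) ≈ 1.120 rad (64.1°).
Interpolate at f = 2/5 with slerp weights a = sin((1−f)δ)/sin δ ≈ 0.692, b = sin(fδ)/sin δ ≈ 0.481.
p = a·p₁ + b·p₂ ≈ (-0.048, 0.614, 0.788); φ = arcsin(p_z) ≈ 51.98°, λ = atan2(p_y, p_x) ≈ 94.45°.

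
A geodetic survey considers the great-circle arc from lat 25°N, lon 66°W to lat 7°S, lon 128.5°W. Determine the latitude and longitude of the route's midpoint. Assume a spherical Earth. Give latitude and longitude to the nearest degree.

Write both endpoints as unit vectors p₁, p₂ with components (cos φ cos λ, cos φ sin λ, sin φ).
The central angle between the endpoints is δ = arccos(p₁·p₂) ≈ 1.198 rad (68.7°).
Interpolate at f = 1/2 with slerp weights a = sin((1−f)δ)/sin δ ≈ 0.605, b = sin(fδ)/sin δ ≈ 0.605.
p = a·p₁ + b·p₂ ≈ (-0.151, -0.972, 0.182); φ = arcsin(p_z) ≈ 10.49°, λ = atan2(p_y, p_x) ≈ -98.83°.

≈ lat 10°N, lon 99°W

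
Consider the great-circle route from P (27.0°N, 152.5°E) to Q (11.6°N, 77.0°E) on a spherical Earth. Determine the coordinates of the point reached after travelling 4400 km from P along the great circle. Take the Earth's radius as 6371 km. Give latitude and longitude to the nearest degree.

≈ (23°N, 109°E)

Convert each endpoint to a unit vector on the sphere (x = cos φ cos λ, y = cos φ sin λ, z = sin φ).
The central angle between the endpoints is δ = arccos(p₁·p₂) ≈ 1.256 rad (72.0°). The total great-circle distance is δ·R ≈ 1.256 × 6371 ≈ 8001 km, so the target fraction is f = 4400/8001 ≈ 0.550.
Interpolate at f ≈ 0.550 with slerp weights a = sin((1−f)δ)/sin δ ≈ 0.563, b = sin(fδ)/sin δ ≈ 0.670.
p = a·p₁ + b·p₂ ≈ (-0.298, 0.871, 0.390); φ = arcsin(p_z) ≈ 22.98°, λ = atan2(p_y, p_x) ≈ 108.86°.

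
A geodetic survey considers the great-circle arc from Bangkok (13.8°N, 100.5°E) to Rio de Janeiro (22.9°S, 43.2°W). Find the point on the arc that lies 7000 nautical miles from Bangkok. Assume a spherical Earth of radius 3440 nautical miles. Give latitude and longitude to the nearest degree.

From cos δ = sin φ₁ sin φ₂ + cos φ₁ cos φ₂ cos Δλ, the central angle is δ ≈ 2.521 rad (144.5°). The total great-circle distance is δ·R ≈ 2.521 × 3440 ≈ 8674 nmi, so the target fraction is f = 7000/8674 ≈ 0.807.
Interpolate at f ≈ 0.807 with slerp weights a = sin((1−f)δ)/sin δ ≈ 0.805, b = sin(fδ)/sin δ ≈ 1.539.
p = a·p₁ + b·p₂ ≈ (0.891, -0.202, -0.407); φ = arcsin(p_z) ≈ -24.01°, λ = atan2(p_y, p_x) ≈ -12.78°.

≈ (24°S, 13°W)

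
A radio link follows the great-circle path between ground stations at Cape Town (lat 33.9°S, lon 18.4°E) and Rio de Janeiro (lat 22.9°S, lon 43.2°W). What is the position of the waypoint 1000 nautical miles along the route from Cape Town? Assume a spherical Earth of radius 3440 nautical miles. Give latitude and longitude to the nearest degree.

Convert each endpoint to a unit vector on the sphere (x = cos φ cos λ, y = cos φ sin λ, z = sin φ).
The central angle between the endpoints is δ = arccos(p₁·p₂) ≈ 0.951 rad (54.5°). The total great-circle distance is δ·R ≈ 0.951 × 3440 ≈ 3272 nmi, so the target fraction is f = 1000/3272 ≈ 0.306.
Interpolate at f ≈ 0.306 with slerp weights a = sin((1−f)δ)/sin δ ≈ 0.754, b = sin(fδ)/sin δ ≈ 0.352.
p = a·p₁ + b·p₂ ≈ (0.830, -0.025, -0.557); φ = arcsin(p_z) ≈ -33.87°, λ = atan2(p_y, p_x) ≈ -1.70°.

≈ lat 34°S, lon 2°W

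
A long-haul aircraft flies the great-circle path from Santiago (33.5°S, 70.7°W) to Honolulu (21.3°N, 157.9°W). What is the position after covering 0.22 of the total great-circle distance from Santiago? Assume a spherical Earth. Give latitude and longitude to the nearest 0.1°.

The haversine formula gives a central angle δ ≈ 1.734 rad (99.4°) between the endpoints.
Interpolate at f = 0.22 with slerp weights a = sin((1−f)δ)/sin δ ≈ 0.989, b = sin(fδ)/sin δ ≈ 0.377.
p = a·p₁ + b·p₂ ≈ (-0.053, -0.911, -0.409); φ = arcsin(p_z) ≈ -24.14°, λ = atan2(p_y, p_x) ≈ -93.33°.

≈ 24.1°S, 93.3°W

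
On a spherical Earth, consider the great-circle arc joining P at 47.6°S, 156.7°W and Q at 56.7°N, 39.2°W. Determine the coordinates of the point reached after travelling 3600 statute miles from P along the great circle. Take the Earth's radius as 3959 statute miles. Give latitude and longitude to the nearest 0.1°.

≈ 7.4°S, 117.7°W

Write both endpoints as unit vectors p₁, p₂ with components (cos φ cos λ, cos φ sin λ, sin φ).
The central angle between the endpoints is δ = arccos(p₁·p₂) ≈ 2.479 rad (142.0°). The total great-circle distance is δ·R ≈ 2.479 × 3959 ≈ 9813 mi, so the target fraction is f = 3600/9813 ≈ 0.367.
Interpolate at f ≈ 0.367 with slerp weights a = sin((1−f)δ)/sin δ ≈ 1.625, b = sin(fδ)/sin δ ≈ 1.282.
p = a·p₁ + b·p₂ ≈ (-0.461, -0.878, -0.128); φ = arcsin(p_z) ≈ -7.37°, λ = atan2(p_y, p_x) ≈ -117.68°.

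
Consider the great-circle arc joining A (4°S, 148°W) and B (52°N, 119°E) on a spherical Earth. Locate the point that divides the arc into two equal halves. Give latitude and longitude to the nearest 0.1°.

Convert each endpoint to a unit vector on the sphere (x = cos φ cos λ, y = cos φ sin λ, z = sin φ).
The central angle between the endpoints is δ = arccos(p₁·p₂) ≈ 1.658 rad (95.0°).
Interpolate at f = 1/2 with slerp weights a = sin((1−f)δ)/sin δ ≈ 0.740, b = sin(fδ)/sin δ ≈ 0.740.
p = a·p₁ + b·p₂ ≈ (-0.847, 0.007, 0.532); φ = arcsin(p_z) ≈ 32.11°, λ = atan2(p_y, p_x) ≈ 179.51°.

≈ (32.1°N, 179.5°E)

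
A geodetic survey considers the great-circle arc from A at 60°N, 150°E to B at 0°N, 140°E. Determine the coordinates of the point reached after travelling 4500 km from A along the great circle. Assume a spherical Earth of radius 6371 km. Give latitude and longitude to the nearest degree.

≈ 20°N, 142°E

Convert each endpoint to a unit vector on the sphere (x = cos φ cos λ, y = cos φ sin λ, z = sin φ).
The central angle between the endpoints is δ = arccos(p₁·p₂) ≈ 1.056 rad (60.5°). The total great-circle distance is δ·R ≈ 1.056 × 6371 ≈ 6727 km, so the target fraction is f = 4500/6727 ≈ 0.669.
Interpolate at f ≈ 0.669 with slerp weights a = sin((1−f)δ)/sin δ ≈ 0.394, b = sin(fδ)/sin δ ≈ 0.746.
p = a·p₁ + b·p₂ ≈ (-0.742, 0.578, 0.341); φ = arcsin(p_z) ≈ 19.93°, λ = atan2(p_y, p_x) ≈ 142.08°.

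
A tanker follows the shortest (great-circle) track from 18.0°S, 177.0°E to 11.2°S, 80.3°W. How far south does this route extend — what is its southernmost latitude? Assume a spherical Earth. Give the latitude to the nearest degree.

The great circle lies in the plane with unit normal n̂ = (p₁ × p₂)/|p₁ × p₂|.
Here n̂_z ≈ +0.920; the vertex latitude is φ_max = arccos|n̂_z| ≈ 23.1°.

≈ 23°S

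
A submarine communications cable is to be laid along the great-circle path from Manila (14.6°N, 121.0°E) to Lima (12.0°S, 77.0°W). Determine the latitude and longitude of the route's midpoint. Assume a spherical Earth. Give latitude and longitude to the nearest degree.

≈ (8°N, 156°W)

Convert each endpoint to a unit vector on the sphere (x = cos φ cos λ, y = cos φ sin λ, z = sin φ).
The central angle between the endpoints is δ = arccos(p₁·p₂) ≈ 2.833 rad (162.3°).
Interpolate at f = 1/2 with slerp weights a = sin((1−f)δ)/sin δ ≈ 3.249, b = sin(fδ)/sin δ ≈ 3.249.
p = a·p₁ + b·p₂ ≈ (-0.905, -0.402, 0.143); φ = arcsin(p_z) ≈ 8.25°, λ = atan2(p_y, p_x) ≈ -156.06°.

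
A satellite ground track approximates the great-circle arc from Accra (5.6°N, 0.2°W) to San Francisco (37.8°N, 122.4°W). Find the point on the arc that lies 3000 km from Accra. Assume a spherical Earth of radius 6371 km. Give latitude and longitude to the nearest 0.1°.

≈ (23.7°N, 21.0°W)

From cos δ = sin φ₁ sin φ₂ + cos φ₁ cos φ₂ cos Δλ, the central angle is δ ≈ 1.938 rad (111.1°). The total great-circle distance is δ·R ≈ 1.938 × 6371 ≈ 12349 km, so the target fraction is f = 3000/12349 ≈ 0.243.
Interpolate at f ≈ 0.243 with slerp weights a = sin((1−f)δ)/sin δ ≈ 1.066, b = sin(fδ)/sin δ ≈ 0.486.
p = a·p₁ + b·p₂ ≈ (0.855, -0.328, 0.402); φ = arcsin(p_z) ≈ 23.70°, λ = atan2(p_y, p_x) ≈ -20.99°.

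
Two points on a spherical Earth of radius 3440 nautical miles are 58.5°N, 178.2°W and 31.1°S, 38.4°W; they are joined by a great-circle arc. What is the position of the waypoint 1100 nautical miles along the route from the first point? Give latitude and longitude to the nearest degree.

≈ 62°N, 141°W

Write both endpoints as unit vectors p₁, p₂ with components (cos φ cos λ, cos φ sin λ, sin φ).
The central angle between the endpoints is δ = arccos(p₁·p₂) ≈ 2.469 rad (141.5°). The total great-circle distance is δ·R ≈ 2.469 × 3440 ≈ 8493 nmi, so the target fraction is f = 1100/8493 ≈ 0.130.
Interpolate at f ≈ 0.130 with slerp weights a = sin((1−f)δ)/sin δ ≈ 1.344, b = sin(fδ)/sin δ ≈ 0.504.
p = a·p₁ + b·p₂ ≈ (-0.363, -0.290, 0.885); φ = arcsin(p_z) ≈ 62.28°, λ = atan2(p_y, p_x) ≈ -141.37°.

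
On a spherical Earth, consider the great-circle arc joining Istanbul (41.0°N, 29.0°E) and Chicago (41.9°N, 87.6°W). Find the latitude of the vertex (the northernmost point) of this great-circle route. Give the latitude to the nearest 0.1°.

The great circle lies in the plane with unit normal n̂ = (p₁ × p₂)/|p₁ × p₂|.
Here n̂_z ≈ -0.511; the vertex latitude is φ_max = arccos|n̂_z| ≈ 59.3°.

≈ 59.3°N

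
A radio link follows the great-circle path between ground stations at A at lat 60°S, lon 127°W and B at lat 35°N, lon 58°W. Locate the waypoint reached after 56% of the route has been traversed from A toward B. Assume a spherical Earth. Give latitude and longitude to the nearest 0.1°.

≈ lat 8.8°S, lon 80.2°W

Write both endpoints as unit vectors p₁, p₂ with components (cos φ cos λ, cos φ sin λ, sin φ).
The central angle between the endpoints is δ = arccos(p₁·p₂) ≈ 1.928 rad (110.5°).
Interpolate at f = 0.56 with slerp weights a = sin((1−f)δ)/sin δ ≈ 0.801, b = sin(fδ)/sin δ ≈ 0.941.
p = a·p₁ + b·p₂ ≈ (0.168, -0.974, -0.154); φ = arcsin(p_z) ≈ -8.84°, λ = atan2(p_y, p_x) ≈ -80.23°.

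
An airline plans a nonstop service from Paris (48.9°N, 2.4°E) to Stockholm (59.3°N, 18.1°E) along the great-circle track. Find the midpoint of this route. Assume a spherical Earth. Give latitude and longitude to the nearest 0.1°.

≈ 54.4°N, 9.3°E

Write both endpoints as unit vectors p₁, p₂ with components (cos φ cos λ, cos φ sin λ, sin φ).
The central angle between the endpoints is δ = arccos(p₁·p₂) ≈ 0.241 rad (13.8°).
Interpolate at f = 1/2 with slerp weights a = sin((1−f)δ)/sin δ ≈ 0.504, b = sin(fδ)/sin δ ≈ 0.504.
p = a·p₁ + b·p₂ ≈ (0.575, 0.094, 0.813); φ = arcsin(p_z) ≈ 54.35°, λ = atan2(p_y, p_x) ≈ 9.26°.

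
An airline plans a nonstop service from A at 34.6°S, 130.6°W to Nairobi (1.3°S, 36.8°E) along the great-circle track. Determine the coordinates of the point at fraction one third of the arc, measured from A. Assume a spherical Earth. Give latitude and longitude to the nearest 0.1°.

The haversine formula gives a central angle δ ≈ 2.482 rad (142.2°) between the endpoints.
Interpolate at f = 1/3 with slerp weights a = sin((1−f)δ)/sin δ ≈ 1.626, b = sin(fδ)/sin δ ≈ 1.201.
p = a·p₁ + b·p₂ ≈ (0.091, -0.297, -0.951); φ = arcsin(p_z) ≈ -71.92°, λ = atan2(p_y, p_x) ≈ -73.04°.

≈ 71.9°S, 73.0°W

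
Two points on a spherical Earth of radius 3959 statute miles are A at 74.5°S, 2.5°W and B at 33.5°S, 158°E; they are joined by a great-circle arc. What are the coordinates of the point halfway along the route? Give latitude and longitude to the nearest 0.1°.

≈ 68.8°S, 149.3°E

Write both endpoints as unit vectors p₁, p₂ with components (cos φ cos λ, cos φ sin λ, sin φ).
The central angle between the endpoints is δ = arccos(p₁·p₂) ≈ 1.243 rad (71.2°).
Interpolate at f = 1/2 with slerp weights a = sin((1−f)δ)/sin δ ≈ 0.615, b = sin(fδ)/sin δ ≈ 0.615.
p = a·p₁ + b·p₂ ≈ (-0.311, 0.185, -0.932); φ = arcsin(p_z) ≈ -68.77°, λ = atan2(p_y, p_x) ≈ 149.29°.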